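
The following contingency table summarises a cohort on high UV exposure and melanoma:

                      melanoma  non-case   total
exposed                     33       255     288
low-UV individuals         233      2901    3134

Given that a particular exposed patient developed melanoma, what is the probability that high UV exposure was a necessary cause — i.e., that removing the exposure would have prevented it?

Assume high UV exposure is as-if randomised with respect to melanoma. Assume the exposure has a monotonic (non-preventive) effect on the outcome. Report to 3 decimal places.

PN ≈ 0.351

p₁ = P(outcome | exposed) = 33/288 = 0.11458
p₀ = P(outcome | unexposed) = 233/3134 = 0.074346
Under exogeneity and monotonicity, PN = (p₁ − p₀)/p₁.
PN = (0.11458 − 0.074346) / 0.11458 ≈ 0.3512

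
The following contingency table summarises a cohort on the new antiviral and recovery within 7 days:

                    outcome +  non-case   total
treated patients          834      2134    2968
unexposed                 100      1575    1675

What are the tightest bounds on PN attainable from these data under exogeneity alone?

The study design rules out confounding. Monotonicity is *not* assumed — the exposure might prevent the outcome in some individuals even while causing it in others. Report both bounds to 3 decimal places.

0.788 ≤ PN ≤ 1.000

p₁ = P(outcome | exposed) = 834/2968 = 0.281
p₀ = P(outcome | unexposed) = 100/1675 = 0.059701
Under exogeneity alone the bounds on PN are max{0,(p₁−p₀)/p₁} ≤ PN ≤ min{1,(1−p₀)/p₁}.
  lower = (p₁ − p₀)/p₁ = 0.2213 / 0.281 ≈ 0.7875
  upper = min{1, (1 − p₀)/p₁} = 0.9403 / 0.281 ≈ 3.3463 → capped at 1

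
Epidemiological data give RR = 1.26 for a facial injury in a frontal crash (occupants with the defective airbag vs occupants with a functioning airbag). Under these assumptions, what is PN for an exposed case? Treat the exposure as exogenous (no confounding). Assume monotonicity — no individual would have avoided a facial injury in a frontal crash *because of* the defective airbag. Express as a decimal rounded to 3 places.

Under exogeneity and monotonicity, PN = (RR − 1) / RR = 1 − 1/RR.
PN = (1.26 − 1) / 1.26 = 0.26 / 1.26 ≈ 0.2063

PN ≈ 0.206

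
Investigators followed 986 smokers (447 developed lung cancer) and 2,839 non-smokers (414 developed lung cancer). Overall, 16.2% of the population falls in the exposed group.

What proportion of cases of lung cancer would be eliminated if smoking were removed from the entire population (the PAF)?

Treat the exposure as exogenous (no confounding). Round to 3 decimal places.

PAF ≈ 0.255

p₁ = P(outcome | exposed) = 447/986 = 0.45335
p₀ = P(outcome | unexposed) = 414/2839 = 0.14583
Overall risk P(Y=1) = π·p₁ + (1−π)·p₀ = 0.162×0.45335 + 0.838×0.14583 = 0.19564.
Under exogeneity, PAF = [P(Y=1) − p₀] / P(Y=1).
PAF = (0.19564 − 0.14583) / 0.19564 ≈ 0.2546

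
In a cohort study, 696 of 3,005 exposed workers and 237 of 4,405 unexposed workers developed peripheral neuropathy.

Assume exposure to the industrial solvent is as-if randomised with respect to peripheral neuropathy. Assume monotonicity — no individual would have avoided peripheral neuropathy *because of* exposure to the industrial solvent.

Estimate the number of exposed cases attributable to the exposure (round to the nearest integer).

p₁ = P(outcome | exposed) = 696/3005 = 0.23161
p₀ = P(outcome | unexposed) = 237/4405 = 0.053802
PN = (p₁ − p₀)/p₁ = (0.23161 − 0.053802) / 0.23161 ≈ 0.76771.
Attributable cases ≈ PN × (exposed cases) = 0.76771 × 696 ≈ 534.32.

about 534 cases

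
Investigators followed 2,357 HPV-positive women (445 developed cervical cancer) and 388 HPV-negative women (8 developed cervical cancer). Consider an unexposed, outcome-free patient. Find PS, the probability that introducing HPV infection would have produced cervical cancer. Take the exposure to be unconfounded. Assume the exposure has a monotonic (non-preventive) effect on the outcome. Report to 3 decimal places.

PS ≈ 0.172

p₁ = P(outcome | exposed) = 445/2357 = 0.1888
p₀ = P(outcome | unexposed) = 8/388 = 0.020619
Under exogeneity and monotonicity, PS = (p₁ − p₀) / (1 − p₀).
PS = (0.1888 − 0.020619) / (1 − 0.020619) = 0.16818 / 0.97938 ≈ 0.1717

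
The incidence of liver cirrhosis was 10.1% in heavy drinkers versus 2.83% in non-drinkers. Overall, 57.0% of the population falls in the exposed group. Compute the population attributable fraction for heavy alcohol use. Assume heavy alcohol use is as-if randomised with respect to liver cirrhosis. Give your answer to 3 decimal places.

PAF ≈ 0.594

p₁ = 0.101, p₀ = 0.0283.
Overall risk P(Y=1) = π·p₁ + (1−π)·p₀ = 0.57×0.101 + 0.43×0.0283 = 0.069739.
Under exogeneity, PAF = [P(Y=1) − p₀] / P(Y=1).
PAF = (0.069739 − 0.0283) / 0.069739 ≈ 0.5942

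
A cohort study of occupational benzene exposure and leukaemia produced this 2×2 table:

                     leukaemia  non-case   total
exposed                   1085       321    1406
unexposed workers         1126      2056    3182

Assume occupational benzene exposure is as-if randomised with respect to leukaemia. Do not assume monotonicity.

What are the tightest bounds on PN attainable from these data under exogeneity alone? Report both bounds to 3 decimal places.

p₁ = P(outcome | exposed) = 1085/1406 = 0.77169
p₀ = P(outcome | unexposed) = 1126/3182 = 0.35387
Under exogeneity alone the bounds on PN are max{0,(p₁−p₀)/p₁} ≤ PN ≤ min{1,(1−p₀)/p₁}.
  lower = (p₁ − p₀)/p₁ = 0.41783 / 0.77169 ≈ 0.5414
  upper = min{1, (1 − p₀)/p₁} = 0.64613 / 0.77169 ≈ 0.8373

0.541 ≤ PN ≤ 0.837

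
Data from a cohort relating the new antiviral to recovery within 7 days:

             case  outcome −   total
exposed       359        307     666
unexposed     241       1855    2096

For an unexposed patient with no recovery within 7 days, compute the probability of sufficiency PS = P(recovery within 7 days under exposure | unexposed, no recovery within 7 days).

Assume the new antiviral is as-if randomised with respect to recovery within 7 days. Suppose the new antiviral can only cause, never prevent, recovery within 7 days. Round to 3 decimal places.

p₁ = P(outcome | exposed) = 359/666 = 0.53904
p₀ = P(outcome | unexposed) = 241/2096 = 0.11498
Under exogeneity and monotonicity, PS = (p₁ − p₀) / (1 − p₀).
PS = (0.53904 − 0.11498) / (1 − 0.11498) = 0.42406 / 0.88502 ≈ 0.4792

PS ≈ 0.479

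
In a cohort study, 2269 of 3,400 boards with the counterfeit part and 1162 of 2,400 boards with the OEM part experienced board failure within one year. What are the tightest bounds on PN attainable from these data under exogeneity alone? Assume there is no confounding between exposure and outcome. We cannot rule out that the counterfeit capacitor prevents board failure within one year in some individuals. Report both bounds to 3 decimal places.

p₁ = P(outcome | exposed) = 2269/3400 = 0.66735
p₀ = P(outcome | unexposed) = 1162/2400 = 0.48417
Under exogeneity alone the bounds on PN are max{0,(p₁−p₀)/p₁} ≤ PN ≤ min{1,(1−p₀)/p₁}.
  lower = (p₁ − p₀)/p₁ = 0.18319 / 0.66735 ≈ 0.2745
  upper = min{1, (1 − p₀)/p₁} = 0.51583 / 0.66735 ≈ 0.7730

0.274 ≤ PN ≤ 0.773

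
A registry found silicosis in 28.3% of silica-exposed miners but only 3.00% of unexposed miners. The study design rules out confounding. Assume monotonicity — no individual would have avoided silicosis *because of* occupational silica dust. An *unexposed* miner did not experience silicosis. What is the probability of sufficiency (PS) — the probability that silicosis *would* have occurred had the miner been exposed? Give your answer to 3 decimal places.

PS ≈ 0.261

p₁ = 0.283, p₀ = 0.03.
Under exogeneity and monotonicity, PS = (p₁ − p₀) / (1 − p₀).
PS = (0.283 − 0.03) / (1 − 0.03) = 0.253 / 0.97 ≈ 0.2608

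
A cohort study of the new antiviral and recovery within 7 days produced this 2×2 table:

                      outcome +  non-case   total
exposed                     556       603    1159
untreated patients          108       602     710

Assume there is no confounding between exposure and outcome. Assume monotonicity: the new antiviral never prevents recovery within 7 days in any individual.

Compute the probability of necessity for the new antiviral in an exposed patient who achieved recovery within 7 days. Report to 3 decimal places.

PN ≈ 0.683

p₁ = P(outcome | exposed) = 556/1159 = 0.47972
p₀ = P(outcome | unexposed) = 108/710 = 0.15211
Under exogeneity and monotonicity, PN = (p₁ − p₀)/p₁.
PN = (0.47972 − 0.15211) / 0.47972 ≈ 0.6829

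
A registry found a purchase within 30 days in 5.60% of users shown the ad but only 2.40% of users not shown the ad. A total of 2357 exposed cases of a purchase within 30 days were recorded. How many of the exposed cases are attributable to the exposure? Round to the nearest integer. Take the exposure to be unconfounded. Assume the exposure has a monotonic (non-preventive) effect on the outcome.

about 1347 cases

p₁ = 0.056, p₀ = 0.024.
PN = (p₁ − p₀)/p₁ = (0.056 − 0.024) / 0.056 ≈ 0.57143.
Attributable cases ≈ PN × (exposed cases) = 0.57143 × 2357 ≈ 1346.86.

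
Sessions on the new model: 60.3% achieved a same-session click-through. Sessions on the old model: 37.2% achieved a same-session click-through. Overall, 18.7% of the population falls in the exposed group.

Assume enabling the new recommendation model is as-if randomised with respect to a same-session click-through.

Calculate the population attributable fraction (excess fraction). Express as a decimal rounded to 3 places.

p₁ = 0.603, p₀ = 0.372.
Overall risk P(Y=1) = π·p₁ + (1−π)·p₀ = 0.187×0.603 + 0.813×0.372 = 0.4152.
Under exogeneity, PAF = [P(Y=1) − p₀] / P(Y=1).
PAF = (0.4152 − 0.372) / 0.4152 ≈ 0.1040

PAF ≈ 0.104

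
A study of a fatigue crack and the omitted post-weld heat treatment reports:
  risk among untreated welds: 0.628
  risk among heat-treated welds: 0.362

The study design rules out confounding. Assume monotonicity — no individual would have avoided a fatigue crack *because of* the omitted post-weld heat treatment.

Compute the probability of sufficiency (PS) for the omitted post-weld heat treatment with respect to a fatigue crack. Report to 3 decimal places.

PS ≈ 0.417

Let p₁ = 0.628, p₀ = 0.362.
Under exogeneity and monotonicity, PS = (p₁ − p₀) / (1 − p₀).
PS = (0.628 − 0.362) / (1 − 0.362) = 0.266 / 0.638 ≈ 0.4169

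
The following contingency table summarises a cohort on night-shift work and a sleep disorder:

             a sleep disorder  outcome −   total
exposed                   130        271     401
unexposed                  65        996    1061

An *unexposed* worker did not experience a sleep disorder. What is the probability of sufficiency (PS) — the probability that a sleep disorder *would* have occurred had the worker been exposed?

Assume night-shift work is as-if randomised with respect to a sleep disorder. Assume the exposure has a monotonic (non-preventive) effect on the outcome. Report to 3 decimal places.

p₁ = P(outcome | exposed) = 130/401 = 0.32419
p₀ = P(outcome | unexposed) = 65/1061 = 0.061263
Under exogeneity and monotonicity, PS = (p₁ − p₀) / (1 − p₀).
PS = (0.32419 − 0.061263) / (1 − 0.061263) = 0.26293 / 0.93874 ≈ 0.2801

PS ≈ 0.280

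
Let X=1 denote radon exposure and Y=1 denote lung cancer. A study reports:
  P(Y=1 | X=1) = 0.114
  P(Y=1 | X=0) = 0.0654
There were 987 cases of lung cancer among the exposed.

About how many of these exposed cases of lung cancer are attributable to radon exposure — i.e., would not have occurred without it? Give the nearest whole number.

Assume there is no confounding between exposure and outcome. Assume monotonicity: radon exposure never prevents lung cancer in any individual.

Let p₁ = 0.114, p₀ = 0.0654.
PN = (p₁ − p₀)/p₁ = (0.114 − 0.0654) / 0.114 ≈ 0.42632.
Attributable cases ≈ PN × (exposed cases) = 0.42632 × 987 ≈ 420.77.

about 421 cases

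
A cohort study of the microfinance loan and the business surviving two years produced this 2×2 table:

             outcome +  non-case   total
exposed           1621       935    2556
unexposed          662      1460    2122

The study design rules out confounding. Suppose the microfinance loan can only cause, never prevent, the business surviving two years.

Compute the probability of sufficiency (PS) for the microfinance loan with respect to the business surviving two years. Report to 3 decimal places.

p₁ = P(outcome | exposed) = 1621/2556 = 0.63419
p₀ = P(outcome | unexposed) = 662/2122 = 0.31197
Under exogeneity and monotonicity, PS = (p₁ − p₀) / (1 − p₀).
PS = (0.63419 − 0.31197) / (1 − 0.31197) = 0.32222 / 0.68803 ≈ 0.4683

PS ≈ 0.468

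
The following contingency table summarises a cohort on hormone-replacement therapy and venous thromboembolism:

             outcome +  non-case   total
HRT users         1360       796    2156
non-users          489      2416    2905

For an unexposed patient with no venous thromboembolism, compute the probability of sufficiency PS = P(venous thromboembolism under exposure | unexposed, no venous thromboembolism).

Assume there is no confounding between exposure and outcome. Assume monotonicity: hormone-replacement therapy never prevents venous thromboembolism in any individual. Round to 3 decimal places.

p₁ = P(outcome | exposed) = 1360/2156 = 0.6308
p₀ = P(outcome | unexposed) = 489/2905 = 0.16833
Under exogeneity and monotonicity, PS = (p₁ − p₀)/(1 − p₀).
PS = (0.6308 − 0.16833) / 0.83167 ≈ 0.5561

PS ≈ 0.556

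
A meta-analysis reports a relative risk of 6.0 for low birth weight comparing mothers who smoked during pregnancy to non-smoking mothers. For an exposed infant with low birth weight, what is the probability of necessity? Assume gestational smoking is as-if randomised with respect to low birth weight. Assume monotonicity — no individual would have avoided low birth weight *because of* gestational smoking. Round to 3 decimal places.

PN ≈ 0.833

Under exogeneity and monotonicity, PN = (RR − 1) / RR = 1 − 1/RR.
PN = (6.0 − 1) / 6.0 = 5 / 6.0 ≈ 0.8333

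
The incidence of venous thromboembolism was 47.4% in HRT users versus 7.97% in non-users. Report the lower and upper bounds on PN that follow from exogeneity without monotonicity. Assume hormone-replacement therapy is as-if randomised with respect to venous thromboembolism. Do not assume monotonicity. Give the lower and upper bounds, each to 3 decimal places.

p₁ = 0.474, p₀ = 0.0797.
Under exogeneity alone the bounds on PN are max{0,(p₁−p₀)/p₁} ≤ PN ≤ min{1,(1−p₀)/p₁}.
  lower = (p₁ − p₀)/p₁ = 0.3943 / 0.474 ≈ 0.8319
  upper = min{1, (1 − p₀)/p₁} = 0.9203 / 0.474 ≈ 1.9416 → capped at 1

0.832 ≤ PN ≤ 1.000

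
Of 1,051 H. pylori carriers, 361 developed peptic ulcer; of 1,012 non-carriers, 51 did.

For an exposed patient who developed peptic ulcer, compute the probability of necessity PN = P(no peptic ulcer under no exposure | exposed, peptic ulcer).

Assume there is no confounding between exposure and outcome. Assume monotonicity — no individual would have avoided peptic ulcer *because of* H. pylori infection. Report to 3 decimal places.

PN ≈ 0.853

p₁ = P(outcome | exposed) = 361/1051 = 0.34348
p₀ = P(outcome | unexposed) = 51/1012 = 0.050395
Under exogeneity and monotonicity, PN = (p₁ − p₀) / p₁.
PN = (0.34348 − 0.050395) / 0.34348 = 0.29309 / 0.34348 ≈ 0.8533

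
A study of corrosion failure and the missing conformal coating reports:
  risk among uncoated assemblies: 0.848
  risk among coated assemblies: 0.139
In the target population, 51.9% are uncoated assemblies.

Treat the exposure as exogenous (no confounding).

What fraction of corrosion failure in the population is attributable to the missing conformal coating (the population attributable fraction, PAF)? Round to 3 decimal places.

PAF ≈ 0.726

Let p₁ = 0.848, p₀ = 0.139.
Overall risk P(Y=1) = π·p₁ + (1−π)·p₀ = 0.519×0.848 + 0.481×0.139 = 0.50697.
Under exogeneity, PAF = [P(Y=1) − p₀] / P(Y=1).
PAF = (0.50697 − 0.139) / 0.50697 ≈ 0.7258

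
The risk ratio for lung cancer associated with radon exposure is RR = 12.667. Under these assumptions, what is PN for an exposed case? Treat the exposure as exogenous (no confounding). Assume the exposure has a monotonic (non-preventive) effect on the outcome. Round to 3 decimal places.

PN ≈ 0.921

Under exogeneity and monotonicity, PN = (RR − 1) / RR = 1 − 1/RR.
PN = (12.667 − 1) / 12.667 = 11.67 / 12.667 ≈ 0.9211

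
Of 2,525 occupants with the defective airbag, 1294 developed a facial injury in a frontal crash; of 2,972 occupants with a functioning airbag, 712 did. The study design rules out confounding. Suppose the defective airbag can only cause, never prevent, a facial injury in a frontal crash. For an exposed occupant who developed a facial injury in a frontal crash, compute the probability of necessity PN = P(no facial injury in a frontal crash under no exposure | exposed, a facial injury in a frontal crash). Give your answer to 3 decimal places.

p₁ = P(outcome | exposed) = 1294/2525 = 0.51248
p₀ = P(outcome | unexposed) = 712/2972 = 0.23957
Under exogeneity and monotonicity, PN = (p₁ − p₀) / p₁.
PN = (0.51248 − 0.23957) / 0.51248 = 0.27291 / 0.51248 ≈ 0.5325

PN ≈ 0.533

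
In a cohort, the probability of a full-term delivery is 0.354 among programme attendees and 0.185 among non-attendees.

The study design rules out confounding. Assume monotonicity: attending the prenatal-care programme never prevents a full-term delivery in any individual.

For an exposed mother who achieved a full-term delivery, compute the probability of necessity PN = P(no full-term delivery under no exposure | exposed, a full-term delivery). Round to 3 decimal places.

PN ≈ 0.477

Let p₁ = 0.354, p₀ = 0.185.
Under exogeneity and monotonicity, PN = (p₁ − p₀) / p₁.
PN = (0.354 − 0.185) / 0.354 = 0.169 / 0.354 ≈ 0.4774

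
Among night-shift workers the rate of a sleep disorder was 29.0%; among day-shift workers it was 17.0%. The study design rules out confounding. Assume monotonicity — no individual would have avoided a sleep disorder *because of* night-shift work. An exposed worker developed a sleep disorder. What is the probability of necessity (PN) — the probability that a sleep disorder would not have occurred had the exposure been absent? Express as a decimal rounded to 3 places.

p₁ = 0.29, p₀ = 0.17.
Under exogeneity and monotonicity, PN = (p₁ − p₀) / p₁.
PN = (0.29 − 0.17) / 0.29 = 0.12 / 0.29 ≈ 0.4138

PN ≈ 0.414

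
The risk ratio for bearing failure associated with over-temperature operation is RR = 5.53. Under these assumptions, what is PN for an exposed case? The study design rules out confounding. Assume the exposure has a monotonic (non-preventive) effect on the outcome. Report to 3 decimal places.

Under exogeneity and monotonicity, PN = (RR − 1) / RR = 1 − 1/RR.
PN = (5.53 − 1) / 5.53 = 4.53 / 5.53 ≈ 0.8192

PN ≈ 0.819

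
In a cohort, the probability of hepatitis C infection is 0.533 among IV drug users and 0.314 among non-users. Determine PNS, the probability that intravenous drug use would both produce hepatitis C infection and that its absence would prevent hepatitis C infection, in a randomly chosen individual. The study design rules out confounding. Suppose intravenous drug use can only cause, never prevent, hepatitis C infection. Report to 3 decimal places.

Let p₁ = 0.533, p₀ = 0.314.
Under exogeneity and monotonicity, PNS = p₁ − p₀.
PNS = 0.533 − 0.314 = 0.219

PNS ≈ 0.219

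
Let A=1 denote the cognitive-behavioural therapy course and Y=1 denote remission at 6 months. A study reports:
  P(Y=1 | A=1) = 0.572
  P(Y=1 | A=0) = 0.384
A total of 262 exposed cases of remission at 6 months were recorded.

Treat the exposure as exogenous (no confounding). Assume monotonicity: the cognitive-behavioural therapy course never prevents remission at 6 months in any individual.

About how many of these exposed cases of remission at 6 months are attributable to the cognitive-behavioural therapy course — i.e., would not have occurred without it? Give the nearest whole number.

about 86 cases

Let p₁ = 0.572, p₀ = 0.384.
PN = (p₁ − p₀)/p₁ = (0.572 − 0.384) / 0.572 ≈ 0.32867.
Attributable cases ≈ PN × (exposed cases) = 0.32867 × 262 ≈ 86.11.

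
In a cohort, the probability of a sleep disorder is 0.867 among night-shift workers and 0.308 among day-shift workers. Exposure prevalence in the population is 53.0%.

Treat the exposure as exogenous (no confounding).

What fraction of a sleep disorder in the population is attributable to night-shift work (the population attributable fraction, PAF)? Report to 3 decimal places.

PAF ≈ 0.490

Let p₁ = 0.867, p₀ = 0.308.
Overall risk P(Y=1) = π·p₁ + (1−π)·p₀ = 0.53×0.867 + 0.47×0.308 = 0.60427.
Under exogeneity, PAF = [P(Y=1) − p₀] / P(Y=1).
PAF = (0.60427 − 0.308) / 0.60427 ≈ 0.4903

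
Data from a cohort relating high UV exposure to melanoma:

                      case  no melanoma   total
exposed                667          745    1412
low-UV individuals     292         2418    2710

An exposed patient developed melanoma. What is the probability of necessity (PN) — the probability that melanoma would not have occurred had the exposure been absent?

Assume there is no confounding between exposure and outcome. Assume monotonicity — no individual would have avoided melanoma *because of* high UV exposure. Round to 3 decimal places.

PN ≈ 0.772

p₁ = P(outcome | exposed) = 667/1412 = 0.47238
p₀ = P(outcome | unexposed) = 292/2710 = 0.10775
Under exogeneity and monotonicity, PN = (p₁ − p₀)/p₁.
PN = (0.47238 − 0.10775) / 0.47238 ≈ 0.7719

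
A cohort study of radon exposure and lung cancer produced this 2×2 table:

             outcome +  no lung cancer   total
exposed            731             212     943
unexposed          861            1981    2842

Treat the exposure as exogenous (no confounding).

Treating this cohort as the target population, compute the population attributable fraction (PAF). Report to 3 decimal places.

p₁ = P(outcome | exposed) = 731/943 = 0.77519
p₀ = P(outcome | unexposed) = 861/2842 = 0.30296
Exposure prevalence π = 943/3785 = 0.24914; overall risk P(Y=1) = 0.42061.
Under exogeneity, PAF = [P(Y=1) − p₀]/P(Y=1).
PAF = (0.42061 − 0.30296) / 0.42061 ≈ 0.2797

PAF ≈ 0.280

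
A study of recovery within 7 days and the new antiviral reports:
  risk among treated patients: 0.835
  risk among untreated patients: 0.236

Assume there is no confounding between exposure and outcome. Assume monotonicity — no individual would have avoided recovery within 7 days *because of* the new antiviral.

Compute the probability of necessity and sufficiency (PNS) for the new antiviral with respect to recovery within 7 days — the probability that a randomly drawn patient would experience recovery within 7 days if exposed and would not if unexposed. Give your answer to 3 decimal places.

PNS ≈ 0.599

Let p₁ = 0.835, p₀ = 0.236.
Under exogeneity and monotonicity, PNS = p₁ − p₀.
PNS = 0.835 − 0.236 = 0.599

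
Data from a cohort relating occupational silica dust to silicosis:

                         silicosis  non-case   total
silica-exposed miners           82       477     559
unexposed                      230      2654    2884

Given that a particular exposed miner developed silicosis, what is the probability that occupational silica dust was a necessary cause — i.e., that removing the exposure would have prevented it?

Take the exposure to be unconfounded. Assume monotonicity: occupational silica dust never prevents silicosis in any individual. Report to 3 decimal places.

PN ≈ 0.456

p₁ = P(outcome | exposed) = 82/559 = 0.14669
p₀ = P(outcome | unexposed) = 230/2884 = 0.07975
Under exogeneity and monotonicity, PN = (p₁ − p₀)/p₁.
PN = (0.14669 − 0.07975) / 0.14669 ≈ 0.4563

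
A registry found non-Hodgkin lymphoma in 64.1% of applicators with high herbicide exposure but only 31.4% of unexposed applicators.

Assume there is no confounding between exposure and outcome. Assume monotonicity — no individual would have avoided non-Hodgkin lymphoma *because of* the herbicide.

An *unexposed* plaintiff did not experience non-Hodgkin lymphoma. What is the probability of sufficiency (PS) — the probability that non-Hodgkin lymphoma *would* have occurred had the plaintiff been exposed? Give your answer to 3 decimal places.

PS ≈ 0.477

p₁ = 0.641, p₀ = 0.314.
Under exogeneity and monotonicity, PS = (p₁ − p₀) / (1 − p₀).
PS = (0.641 − 0.314) / (1 − 0.314) = 0.327 / 0.686 ≈ 0.4767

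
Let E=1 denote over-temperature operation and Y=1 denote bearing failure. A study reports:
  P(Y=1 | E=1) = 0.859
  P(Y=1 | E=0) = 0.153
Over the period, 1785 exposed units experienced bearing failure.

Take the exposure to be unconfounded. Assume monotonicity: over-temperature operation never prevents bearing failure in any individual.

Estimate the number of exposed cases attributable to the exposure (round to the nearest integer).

Let p₁ = 0.859, p₀ = 0.153.
PN = (p₁ − p₀)/p₁ = (0.859 − 0.153) / 0.859 ≈ 0.82189.
Attributable cases ≈ PN × (exposed cases) = 0.82189 × 1785 ≈ 1467.07.

about 1467 cases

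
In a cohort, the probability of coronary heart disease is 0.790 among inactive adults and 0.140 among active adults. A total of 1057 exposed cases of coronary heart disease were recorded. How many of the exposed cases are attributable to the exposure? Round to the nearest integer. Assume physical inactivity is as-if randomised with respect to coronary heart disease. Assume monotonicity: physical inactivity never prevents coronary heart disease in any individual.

about 870 cases

Let p₁ = 0.79, p₀ = 0.14.
PN = (p₁ − p₀)/p₁ = (0.79 − 0.14) / 0.79 ≈ 0.82278.
Attributable cases ≈ PN × (exposed cases) = 0.82278 × 1057 ≈ 869.68.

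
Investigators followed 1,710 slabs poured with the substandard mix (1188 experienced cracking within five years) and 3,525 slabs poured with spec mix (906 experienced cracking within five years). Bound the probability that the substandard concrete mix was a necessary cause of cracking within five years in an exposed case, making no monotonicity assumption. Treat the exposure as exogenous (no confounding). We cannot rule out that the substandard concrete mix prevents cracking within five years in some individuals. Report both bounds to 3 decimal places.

0.630 ≤ PN ≤ 1.000

p₁ = P(outcome | exposed) = 1188/1710 = 0.69474
p₀ = P(outcome | unexposed) = 906/3525 = 0.25702
Under exogeneity alone the bounds on PN are max{0,(p₁−p₀)/p₁} ≤ PN ≤ min{1,(1−p₀)/p₁}.
  lower = (p₁ − p₀)/p₁ = 0.43772 / 0.69474 ≈ 0.6300
  upper = min{1, (1 − p₀)/p₁} = 0.74298 / 0.69474 ≈ 1.0694 → capped at 1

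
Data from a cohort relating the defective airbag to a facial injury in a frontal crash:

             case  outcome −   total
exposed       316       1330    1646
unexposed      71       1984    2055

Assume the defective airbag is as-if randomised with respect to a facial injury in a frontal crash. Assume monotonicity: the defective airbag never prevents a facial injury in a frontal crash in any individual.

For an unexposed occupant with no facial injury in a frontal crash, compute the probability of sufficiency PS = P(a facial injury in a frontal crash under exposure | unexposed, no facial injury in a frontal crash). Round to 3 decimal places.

p₁ = P(outcome | exposed) = 316/1646 = 0.19198
p₀ = P(outcome | unexposed) = 71/2055 = 0.03455
Under exogeneity and monotonicity, PS = (p₁ − p₀) / (1 − p₀).
PS = (0.19198 − 0.03455) / (1 − 0.03455) = 0.15743 / 0.96545 ≈ 0.1631

PS ≈ 0.163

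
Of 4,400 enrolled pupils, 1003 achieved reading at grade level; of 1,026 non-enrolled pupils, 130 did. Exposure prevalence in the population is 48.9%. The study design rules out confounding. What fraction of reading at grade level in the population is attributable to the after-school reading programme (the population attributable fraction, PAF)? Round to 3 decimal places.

p₁ = P(outcome | exposed) = 1003/4400 = 0.22795
p₀ = P(outcome | unexposed) = 130/1026 = 0.12671
Overall risk P(Y=1) = π·p₁ + (1−π)·p₀ = 0.489×0.22795 + 0.511×0.12671 = 0.17622.
Under exogeneity, PAF = [P(Y=1) − p₀] / P(Y=1).
PAF = (0.17622 − 0.12671) / 0.17622 ≈ 0.2810

PAF ≈ 0.281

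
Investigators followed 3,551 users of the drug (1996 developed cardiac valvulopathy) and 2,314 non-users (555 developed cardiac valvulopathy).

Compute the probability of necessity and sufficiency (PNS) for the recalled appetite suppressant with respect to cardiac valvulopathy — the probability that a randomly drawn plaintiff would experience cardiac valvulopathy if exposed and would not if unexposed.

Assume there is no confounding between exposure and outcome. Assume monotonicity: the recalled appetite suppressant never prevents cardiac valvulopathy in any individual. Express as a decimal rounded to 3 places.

PNS ≈ 0.322

p₁ = P(outcome | exposed) = 1996/3551 = 0.5621
p₀ = P(outcome | unexposed) = 555/2314 = 0.23984
Under exogeneity and monotonicity, PNS = p₁ − p₀.
PNS = 0.5621 − 0.23984 = 0.32225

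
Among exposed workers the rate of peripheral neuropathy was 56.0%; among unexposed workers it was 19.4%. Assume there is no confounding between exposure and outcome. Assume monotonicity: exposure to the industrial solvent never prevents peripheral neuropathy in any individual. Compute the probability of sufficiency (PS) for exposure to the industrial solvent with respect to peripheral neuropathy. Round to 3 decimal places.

PS ≈ 0.454

p₁ = 0.56, p₀ = 0.194.
Under exogeneity and monotonicity, PS = (p₁ − p₀) / (1 − p₀).
PS = (0.56 − 0.194) / (1 − 0.194) = 0.366 / 0.806 ≈ 0.4541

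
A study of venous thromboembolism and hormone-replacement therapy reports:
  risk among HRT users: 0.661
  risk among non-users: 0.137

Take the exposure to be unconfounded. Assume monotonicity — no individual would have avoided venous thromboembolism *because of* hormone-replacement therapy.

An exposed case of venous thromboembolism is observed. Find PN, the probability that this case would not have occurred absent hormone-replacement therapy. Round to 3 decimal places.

Let p₁ = 0.661, p₀ = 0.137.
Under exogeneity and monotonicity, PN = (p₁ − p₀) / p₁.
PN = (0.661 − 0.137) / 0.661 = 0.524 / 0.661 ≈ 0.7927

PN ≈ 0.793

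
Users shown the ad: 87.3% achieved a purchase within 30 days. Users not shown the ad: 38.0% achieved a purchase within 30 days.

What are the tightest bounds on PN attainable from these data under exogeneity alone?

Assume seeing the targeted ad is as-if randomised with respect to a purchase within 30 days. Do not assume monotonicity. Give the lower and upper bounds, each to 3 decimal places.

p₁ = 0.873, p₀ = 0.38.
Under exogeneity alone the bounds on PN are max{0,(p₁−p₀)/p₁} ≤ PN ≤ min{1,(1−p₀)/p₁}.
  lower = (p₁ − p₀)/p₁ = 0.493 / 0.873 ≈ 0.5647
  upper = min{1, (1 − p₀)/p₁} = 0.62 / 0.873 ≈ 0.7102

0.565 ≤ PN ≤ 0.710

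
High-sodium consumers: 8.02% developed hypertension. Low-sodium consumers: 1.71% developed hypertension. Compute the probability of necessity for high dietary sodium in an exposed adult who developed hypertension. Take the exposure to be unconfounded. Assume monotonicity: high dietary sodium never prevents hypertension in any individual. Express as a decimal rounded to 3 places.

PN ≈ 0.787

p₁ = 0.0802, p₀ = 0.0171.
Under exogeneity and monotonicity, PN = (p₁ − p₀) / p₁.
PN = (0.0802 − 0.0171) / 0.0802 = 0.0631 / 0.0802 ≈ 0.7868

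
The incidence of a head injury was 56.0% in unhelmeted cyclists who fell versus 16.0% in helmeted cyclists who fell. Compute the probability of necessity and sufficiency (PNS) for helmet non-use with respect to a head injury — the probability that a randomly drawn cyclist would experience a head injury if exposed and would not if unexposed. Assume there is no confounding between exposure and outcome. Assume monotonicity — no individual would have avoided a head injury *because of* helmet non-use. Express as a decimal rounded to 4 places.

p₁ = 0.56, p₀ = 0.16.
Under exogeneity and monotonicity, PNS = p₁ − p₀.
PNS = 0.56 − 0.16 = 0.4

PNS ≈ 0.4000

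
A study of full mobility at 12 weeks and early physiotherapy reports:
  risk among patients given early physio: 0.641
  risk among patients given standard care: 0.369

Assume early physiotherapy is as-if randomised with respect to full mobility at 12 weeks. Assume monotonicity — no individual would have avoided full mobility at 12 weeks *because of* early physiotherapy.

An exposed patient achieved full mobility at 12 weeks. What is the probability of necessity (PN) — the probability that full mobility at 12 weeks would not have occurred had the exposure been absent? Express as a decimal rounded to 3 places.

Let p₁ = 0.641, p₀ = 0.369.
Under exogeneity and monotonicity, PN = (p₁ − p₀) / p₁.
PN = (0.641 − 0.369) / 0.641 = 0.272 / 0.641 ≈ 0.4243

PN ≈ 0.424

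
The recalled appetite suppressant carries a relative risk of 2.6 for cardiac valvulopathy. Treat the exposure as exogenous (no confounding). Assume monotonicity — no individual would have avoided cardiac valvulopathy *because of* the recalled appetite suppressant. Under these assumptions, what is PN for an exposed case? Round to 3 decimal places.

PN ≈ 0.615

Under exogeneity and monotonicity, PN = (RR − 1) / RR = 1 − 1/RR.
PN = (2.6 − 1) / 2.6 = 1.6 / 2.6 ≈ 0.6154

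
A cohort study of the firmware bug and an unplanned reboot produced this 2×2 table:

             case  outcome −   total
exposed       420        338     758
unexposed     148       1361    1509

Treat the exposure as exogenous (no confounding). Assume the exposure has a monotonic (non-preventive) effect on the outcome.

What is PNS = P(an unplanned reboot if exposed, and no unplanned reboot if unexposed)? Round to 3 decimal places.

p₁ = P(outcome | exposed) = 420/758 = 0.55409
p₀ = P(outcome | unexposed) = 148/1509 = 0.098078
Under exogeneity and monotonicity, PNS = p₁ − p₀.
PNS = 0.55409 − 0.098078 = 0.45601

PNS ≈ 0.456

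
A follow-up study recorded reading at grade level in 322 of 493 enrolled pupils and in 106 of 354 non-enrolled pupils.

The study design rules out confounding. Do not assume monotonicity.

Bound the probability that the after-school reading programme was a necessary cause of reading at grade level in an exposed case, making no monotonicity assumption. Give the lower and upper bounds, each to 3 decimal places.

0.542 ≤ PN ≤ 1.000

p₁ = P(outcome | exposed) = 322/493 = 0.65314
p₀ = P(outcome | unexposed) = 106/354 = 0.29944
Under exogeneity alone the bounds on PN are max{0,(p₁−p₀)/p₁} ≤ PN ≤ min{1,(1−p₀)/p₁}.
  lower = (p₁ − p₀)/p₁ = 0.35371 / 0.65314 ≈ 0.5415
  upper = min{1, (1 − p₀)/p₁} = 0.70056 / 0.65314 ≈ 1.0726 → capped at 1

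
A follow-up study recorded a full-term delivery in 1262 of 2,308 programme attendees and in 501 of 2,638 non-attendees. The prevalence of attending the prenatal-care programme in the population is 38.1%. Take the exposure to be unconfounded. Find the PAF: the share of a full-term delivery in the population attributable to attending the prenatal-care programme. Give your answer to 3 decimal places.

PAF ≈ 0.417

p₁ = P(outcome | exposed) = 1262/2308 = 0.54679
p₀ = P(outcome | unexposed) = 501/2638 = 0.18992
Overall risk P(Y=1) = π·p₁ + (1−π)·p₀ = 0.381×0.54679 + 0.619×0.18992 = 0.32589.
Under exogeneity, PAF = [P(Y=1) − p₀] / P(Y=1).
PAF = (0.32589 − 0.18992) / 0.32589 ≈ 0.4172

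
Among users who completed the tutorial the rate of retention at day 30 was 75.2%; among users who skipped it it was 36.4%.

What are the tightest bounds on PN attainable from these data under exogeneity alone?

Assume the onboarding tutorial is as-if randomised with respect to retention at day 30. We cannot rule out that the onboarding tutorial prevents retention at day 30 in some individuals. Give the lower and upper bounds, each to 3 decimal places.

0.516 ≤ PN ≤ 0.846

p₁ = 0.752, p₀ = 0.364.
Under exogeneity alone the bounds on PN are max{0,(p₁−p₀)/p₁} ≤ PN ≤ min{1,(1−p₀)/p₁}.
  lower = (p₁ − p₀)/p₁ = 0.388 / 0.752 ≈ 0.5160
  upper = min{1, (1 − p₀)/p₁} = 0.636 / 0.752 ≈ 0.8457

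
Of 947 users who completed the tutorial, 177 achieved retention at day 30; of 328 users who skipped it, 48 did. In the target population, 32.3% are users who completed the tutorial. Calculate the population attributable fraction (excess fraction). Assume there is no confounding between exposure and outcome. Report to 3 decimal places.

p₁ = P(outcome | exposed) = 177/947 = 0.18691
p₀ = P(outcome | unexposed) = 48/328 = 0.14634
Overall risk P(Y=1) = π·p₁ + (1−π)·p₀ = 0.323×0.18691 + 0.677×0.14634 = 0.15944.
Under exogeneity, PAF = [P(Y=1) − p₀] / P(Y=1).
PAF = (0.15944 − 0.14634) / 0.15944 ≈ 0.0822

PAF ≈ 0.082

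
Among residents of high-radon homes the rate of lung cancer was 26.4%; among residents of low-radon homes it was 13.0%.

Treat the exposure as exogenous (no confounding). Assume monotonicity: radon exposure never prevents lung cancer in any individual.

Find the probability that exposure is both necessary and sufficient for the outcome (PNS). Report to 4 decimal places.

PNS ≈ 0.1340

p₁ = 0.264, p₀ = 0.13.
Under exogeneity and monotonicity, PNS = p₁ − p₀.
PNS = 0.264 − 0.13 = 0.134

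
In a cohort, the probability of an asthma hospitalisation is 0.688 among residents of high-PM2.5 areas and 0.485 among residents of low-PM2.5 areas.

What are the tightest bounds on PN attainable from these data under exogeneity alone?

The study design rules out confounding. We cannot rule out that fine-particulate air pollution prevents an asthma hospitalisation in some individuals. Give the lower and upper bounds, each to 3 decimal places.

Let p₁ = 0.688, p₀ = 0.485.
Under exogeneity alone the bounds on PN are max{0,(p₁−p₀)/p₁} ≤ PN ≤ min{1,(1−p₀)/p₁}.
  lower = (p₁ − p₀)/p₁ = 0.203 / 0.688 ≈ 0.2951
  upper = min{1, (1 − p₀)/p₁} = 0.515 / 0.688 ≈ 0.7485

0.295 ≤ PN ≤ 0.749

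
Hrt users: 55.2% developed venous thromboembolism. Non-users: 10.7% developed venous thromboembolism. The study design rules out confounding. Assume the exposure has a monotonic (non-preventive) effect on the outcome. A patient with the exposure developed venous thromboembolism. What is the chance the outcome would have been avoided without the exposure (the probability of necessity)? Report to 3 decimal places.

p₁ = 0.552, p₀ = 0.107.
Under exogeneity and monotonicity, PN = (p₁ − p₀) / p₁.
PN = (0.552 − 0.107) / 0.552 = 0.445 / 0.552 ≈ 0.8062

PN ≈ 0.806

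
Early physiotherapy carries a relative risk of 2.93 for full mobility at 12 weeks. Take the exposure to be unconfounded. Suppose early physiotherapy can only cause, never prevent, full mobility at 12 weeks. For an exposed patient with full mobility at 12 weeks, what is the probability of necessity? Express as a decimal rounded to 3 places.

PN ≈ 0.659

Under exogeneity and monotonicity, PN = (RR − 1) / RR = 1 − 1/RR.
PN = (2.93 − 1) / 2.93 = 1.93 / 2.93 ≈ 0.6587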